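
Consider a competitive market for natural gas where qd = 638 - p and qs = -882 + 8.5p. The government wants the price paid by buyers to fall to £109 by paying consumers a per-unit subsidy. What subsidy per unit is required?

At a buyer price of 109, quantity demanded is 638 − 1·109 = 529.
Sellers supply 529 only when they receive ps with -882 + 8.5·ps = 529, i.e. ps = 166.
s = ps − pb = 166 − 109 = 57.

Required subsidy s = £57 per unit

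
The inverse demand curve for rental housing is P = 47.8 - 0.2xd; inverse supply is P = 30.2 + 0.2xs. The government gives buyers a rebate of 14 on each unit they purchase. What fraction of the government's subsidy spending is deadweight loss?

Pre-subsidy: 47.8 - 0.2x = 30.2 + 0.2x gives x* = 44 and P* = 39.
With the rebate, buyers effectively pay Pb = Ps − 14, where Ps is the price sellers receive.
On the curves, Pb = 47.8 - 0.2x and Ps = 30.2 + 0.2x; the wedge Ps − Pb = 14 gives 30.2 + 0.2x − (47.8 - 0.2x) = 14, so x' = 79.
Then Pb = 47.8 − 0.2·79 = 32 and Ps = 30.2 + 0.2·79 = 46.
ΔCS = ½(44 + 79)(39 − 32) = 430.5; ΔPS = ½(44 + 79)(46 − 39) = 430.5.
Government spending = 14 × 79 = 1106.
DWL = ½ × 14 × (79 − 44) = 245; fraction = 245 / 1106 = 35/158.

DWL / government spending = 35/158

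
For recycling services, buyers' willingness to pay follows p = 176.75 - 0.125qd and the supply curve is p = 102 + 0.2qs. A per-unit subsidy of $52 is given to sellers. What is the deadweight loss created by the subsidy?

Deadweight loss = $4160

Pre-subsidy: 176.75 - 0.125q = 102 + 0.2q gives q* = 230 and p* = 148.
With the subsidy, sellers receive ps = pb + 52 for each unit, where pb is the price buyers pay.
On the curves, pb = 176.75 - 0.125q and ps = 102 + 0.2q; the wedge ps − pb = 52 gives 102 + 0.2q − (176.75 - 0.125q) = 52, so q' = 390.
Then pb = 176.75 − 0.125·390 = 128 and ps = 102 + 0.2·390 = 180.
The subsidy expands output by 390 − 230 = 160 past the efficient level; on those units the gap between marginal cost and willingness to pay runs from 0 up to 52.
DWL = ½ × 52 × 160 = 4160.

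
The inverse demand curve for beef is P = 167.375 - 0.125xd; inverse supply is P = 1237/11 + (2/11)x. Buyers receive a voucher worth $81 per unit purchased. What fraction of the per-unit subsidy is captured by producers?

Pre-subsidy: 167.375 - 0.125x = 1237/11 + (2/11)x gives x* = 179 and P* = 145.
With the rebate, buyers effectively pay Pb = Ps − 81, where Ps is the price sellers receive.
On the curves, Pb = 167.375 - 0.125x and Ps = 1237/11 + (2/11)x; the wedge Ps − Pb = 81 gives 1237/11 + (2/11)x − (167.375 - 0.125x) = 81, so x' = 443.
Then Pb = 167.375 − 0.125·443 = 112 and Ps = 1237/11 + (2/11)·443 = 193.
Buyers' price falls by P* − Pb = 145 − 112 = 33; sellers' price rises by Ps − P* = 193 − 145 = 48.
So producers capture 48/81 = 16/27 of each unit of subsidy.

Producer share = 16/27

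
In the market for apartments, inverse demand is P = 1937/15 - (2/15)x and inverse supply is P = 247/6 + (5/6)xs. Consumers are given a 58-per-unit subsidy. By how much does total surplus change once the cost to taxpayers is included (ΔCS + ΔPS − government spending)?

Pre-subsidy: 1937/15 - (2/15)x = 247/6 + (5/6)x gives x* = 91 and P* = 117.
With the rebate, buyers effectively pay Pb = Ps − 58, where Ps is the price sellers receive.
On the curves, Pb = 1937/15 - (2/15)x and Ps = 247/6 + (5/6)x; the wedge Ps − Pb = 58 gives 247/6 + (5/6)x − (1937/15 - (2/15)x) = 58, so x' = 151.
Then Pb = 1937/15 − (2/15)·151 = 109 and Ps = 247/6 + (5/6)·151 = 167.
ΔCS = ½(91 + 151)(117 − 109) = 968; ΔPS = ½(91 + 151)(167 − 117) = 6050.
Government spending = 58 × 151 = 8758.
Net change = 968 + 6050 − 8758 = -1740. The loss equals the DWL triangle ½·58·60.

Net change in total surplus = -1740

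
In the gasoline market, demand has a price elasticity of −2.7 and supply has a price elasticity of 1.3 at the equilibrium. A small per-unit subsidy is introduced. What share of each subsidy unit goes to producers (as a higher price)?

Producer share = 0.675

For a small subsidy around the equilibrium, the benefit split depends on the relative slopes, which at a point are proportional to the elasticities.
Buyer share = εs/(εs + |εd|) = 1.3/(1.3 + 2.7) = 0.325; seller share = |εd|/(εs + |εd|) = 0.675.
So producers capture 0.675 of the subsidy.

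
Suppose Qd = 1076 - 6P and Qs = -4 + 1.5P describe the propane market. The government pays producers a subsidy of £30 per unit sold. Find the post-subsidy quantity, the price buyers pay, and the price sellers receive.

Pre-subsidy: 1076 - 6P = -4 + 1.5P gives P* = 144, Q* = 212.
With the subsidy, sellers receive Ps = Pb + 30 for each unit, where Pb is the price buyers pay.
Supply in terms of Pb becomes Qs = -4 + 1.5(Pb + 30) = 41 + 1.5Pb. Setting this equal to demand: 1076 - 6Pb = 41 + 1.5Pb, so Pb = 138.
Sellers receive Ps = 138 + 30 = 168; Q' = 1076 − 6·138 = 248.

Q' = 248; buyers pay £138; sellers receive £168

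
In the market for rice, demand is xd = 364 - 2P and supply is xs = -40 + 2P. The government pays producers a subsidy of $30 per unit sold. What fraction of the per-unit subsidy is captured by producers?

Pre-subsidy: 364 - 2P = -40 + 2P gives P* = 101, x* = 162.
With the subsidy, sellers receive Ps = Pb + 30 for each unit, where Pb is the price buyers pay.
Supply in terms of Pb becomes xs = -40 + 2(Pb + 30) = 20 + 2Pb. Setting this equal to demand: 364 - 2Pb = 20 + 2Pb, so Pb = 86.
Sellers receive Ps = 86 + 30 = 116; x' = 364 − 2·86 = 192.
Buyers' price falls by P* − Pb = 101 − 86 = 15; sellers' price rises by Ps − P* = 116 − 101 = 15.
So producers capture 15/30 = 0.5 of each unit of subsidy.

Producer share = 0.5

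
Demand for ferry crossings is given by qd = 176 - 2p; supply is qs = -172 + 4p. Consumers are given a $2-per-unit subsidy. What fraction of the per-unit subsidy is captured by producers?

Producer share = 1/3

Pre-subsidy: 176 - 2p = -172 + 4p gives p* = 58, q* = 60.
With the rebate, buyers effectively pay pb = ps − 2, where ps is the price sellers receive.
Demand in terms of ps becomes qd = 176 − 2(ps − 2) = 180 - 2ps. Setting this equal to supply: 180 - 2ps = -172 + 4ps, so ps = 176/3.
Buyers pay pb = 176/3 − 2 = 170/3; q' = -172 + 4·(176/3) = 188/3.
Buyers' price falls by p* − pb = 58 − 170/3 = 4/3; sellers' price rises by ps − p* = 176/3 − 58 = 2/3.
So producers capture (2/3)/2 = 1/3 of each unit of subsidy.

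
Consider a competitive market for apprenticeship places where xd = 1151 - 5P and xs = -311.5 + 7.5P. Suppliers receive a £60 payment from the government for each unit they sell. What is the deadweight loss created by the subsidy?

Pre-subsidy: 1151 - 5P = -311.5 + 7.5P gives P* = 117, x* = 566.
With the subsidy, sellers receive Ps = Pb + 60 for each unit, where Pb is the price buyers pay.
Supply in terms of Pb becomes xs = -311.5 + 7.5(Pb + 60) = 138.5 + 7.5Pb. Setting this equal to demand: 1151 - 5Pb = 138.5 + 7.5Pb, so Pb = 81.
Sellers receive Ps = 81 + 60 = 141; x' = 1151 − 5·81 = 746.
The subsidy expands output by 746 − 566 = 180 past the efficient level; on those units the gap between marginal cost and willingness to pay runs from 0 up to 60.
DWL = ½ × 60 × 180 = 5400.

Deadweight loss = £5400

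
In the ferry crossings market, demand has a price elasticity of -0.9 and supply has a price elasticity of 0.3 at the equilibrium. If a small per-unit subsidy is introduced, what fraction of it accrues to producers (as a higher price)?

For a small subsidy around the equilibrium, the benefit split depends on the relative slopes, which at a point are proportional to the elasticities.
Buyer share = εs/(εs + |εd|) = 0.3/(0.3 + 0.9) = 0.25; seller share = |εd|/(εs + |εd|) = 0.75.
So producers capture 0.75 of the subsidy.

Producer share = 0.75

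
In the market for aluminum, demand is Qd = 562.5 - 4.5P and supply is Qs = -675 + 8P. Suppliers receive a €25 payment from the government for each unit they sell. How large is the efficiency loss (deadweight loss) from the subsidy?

Deadweight loss = €900

Pre-subsidy: 562.5 - 4.5P = -675 + 8P gives P* = 99, Q* = 117.
With the subsidy, sellers receive Ps = Pb + 25 for each unit, where Pb is the price buyers pay.
Supply in terms of Pb becomes Qs = -675 + 8(Pb + 25) = -475 + 8Pb. Setting this equal to demand: 562.5 - 4.5Pb = -475 + 8Pb, so Pb = 83.
Sellers receive Ps = 83 + 25 = 108; Q' = 562.5 − 4.5·83 = 189.
The subsidy expands output by 189 − 117 = 72 past the efficient level; on those units the gap between marginal cost and willingness to pay runs from 0 up to 25.
DWL = ½ × 25 × 72 = 900.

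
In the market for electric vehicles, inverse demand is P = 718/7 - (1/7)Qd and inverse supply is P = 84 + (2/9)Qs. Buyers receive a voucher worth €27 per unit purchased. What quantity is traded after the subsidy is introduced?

Q' = 2871/23

Pre-subsidy: 718/7 - (1/7)Q = 84 + (2/9)Q gives Q* = 1170/23 and P* = 2192/23.
With the rebate, buyers effectively pay Pb = Ps − 27, where Ps is the price sellers receive.
On the curves, Pb = 718/7 - (1/7)Q and Ps = 84 + (2/9)Q; the wedge Ps − Pb = 27 gives 84 + (2/9)Q − (718/7 - (1/7)Q) = 27, so Q' = 2871/23.
Then Pb = 718/7 − (1/7)·(2871/23) = 1949/23 and Ps = 84 + (2/9)·(2871/23) = 2570/23.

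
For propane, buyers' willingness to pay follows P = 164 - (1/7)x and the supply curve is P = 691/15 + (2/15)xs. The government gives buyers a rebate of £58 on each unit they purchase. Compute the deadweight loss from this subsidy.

Deadweight loss = £6090

Pre-subsidy: 164 - (1/7)x = 691/15 + (2/15)x gives x* = 427 and P* = 103.
With the rebate, buyers effectively pay Pb = Ps − 58, where Ps is the price sellers receive.
On the curves, Pb = 164 - (1/7)x and Ps = 691/15 + (2/15)x; the wedge Ps − Pb = 58 gives 691/15 + (2/15)x − (164 - (1/7)x) = 58, so x' = 637.
Then Pb = 164 − (1/7)·637 = 73 and Ps = 691/15 + (2/15)·637 = 131.
The subsidy expands output by 637 − 427 = 210 past the efficient level; on those units the gap between marginal cost and willingness to pay runs from 0 up to 58.
DWL = ½ × 58 × 210 = 6090.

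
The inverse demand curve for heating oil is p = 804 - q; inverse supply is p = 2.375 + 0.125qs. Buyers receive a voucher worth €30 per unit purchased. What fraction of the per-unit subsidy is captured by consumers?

Pre-subsidy: 804 - q = 2.375 + 0.125q gives q* = 6413/9 and p* = 823/9.
With the rebate, buyers effectively pay pb = ps − 30, where ps is the price sellers receive.
On the curves, pb = 804 - q and ps = 2.375 + 0.125q; the wedge ps − pb = 30 gives 2.375 + 0.125q − (804 - q) = 30, so q' = 6653/9.
Then pb = 804 − 1·(6653/9) = 583/9 and ps = 2.375 + 0.125·(6653/9) = 853/9.
Buyers' price falls by p* − pb = 823/9 − 583/9 = 80/3; sellers' price rises by ps − p* = 853/9 − 823/9 = 10/3.
So consumers capture (80/3)/30 = 8/9 of each unit of subsidy.

Consumer share = 8/9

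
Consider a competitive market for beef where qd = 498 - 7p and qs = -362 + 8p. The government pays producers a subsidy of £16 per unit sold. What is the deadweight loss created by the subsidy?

Pre-subsidy: 498 - 7p = -362 + 8p gives p* = 172/3, q* = 290/3.
With the subsidy, sellers receive ps = pb + 16 for each unit, where pb is the price buyers pay.
Supply in terms of pb becomes qs = -362 + 8(pb + 16) = -234 + 8pb. Setting this equal to demand: 498 - 7pb = -234 + 8pb, so pb = 48.8.
Sellers receive ps = 48.8 + 16 = 64.8; q' = 498 − 7·48.8 = 156.4.
The subsidy expands output by 156.4 − 290/3 = 896/15 past the efficient level; on those units the gap between marginal cost and willingness to pay runs from 0 up to 16.
DWL = ½ × 16 × 896/15 = 7168/15.

Deadweight loss = 7168/15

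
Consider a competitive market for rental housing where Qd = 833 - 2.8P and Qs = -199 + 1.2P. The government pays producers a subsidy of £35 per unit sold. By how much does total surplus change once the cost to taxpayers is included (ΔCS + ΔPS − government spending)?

Net change in total surplus = -£514.5

Pre-subsidy: 833 - 2.8P = -199 + 1.2P gives P* = 258, Q* = 110.6.
With the subsidy, sellers receive Ps = Pb + 35 for each unit, where Pb is the price buyers pay.
Supply in terms of Pb becomes Qs = -199 + 1.2(Pb + 35) = -157 + 1.2Pb. Setting this equal to demand: 833 - 2.8Pb = -157 + 1.2Pb, so Pb = 247.5.
Sellers receive Ps = 247.5 + 35 = 282.5; Q' = 833 − 2.8·247.5 = 140.
ΔCS = ½(110.6 + 140)(258 − 247.5) = 1315.65; ΔPS = ½(110.6 + 140)(282.5 − 258) = 3069.85.
Government spending = 35 × 140 = 4900.
Net change = 1315.65 + 3069.85 − 4900 = -514.5. The loss equals the DWL triangle ½·35·29.4.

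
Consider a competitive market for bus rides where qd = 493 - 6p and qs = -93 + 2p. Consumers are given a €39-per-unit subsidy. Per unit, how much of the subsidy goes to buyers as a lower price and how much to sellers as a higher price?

Pre-subsidy: 493 - 6p = -93 + 2p gives p* = 73.25, q* = 53.5.
With the rebate, buyers effectively pay pb = ps − 39, where ps is the price sellers receive.
Demand in terms of ps becomes qd = 493 − 6(ps − 39) = 727 - 6ps. Setting this equal to supply: 727 - 6ps = -93 + 2ps, so ps = 102.5.
Buyers pay pb = 102.5 − 39 = 63.5; q' = -93 + 2·102.5 = 112.
Buyers' price falls by p* − pb = 73.25 − 63.5 = 9.75; sellers' price rises by ps − p* = 102.5 − 73.25 = 29.25.

Buyers gain €9.75 per unit; sellers gain €29.25 per unit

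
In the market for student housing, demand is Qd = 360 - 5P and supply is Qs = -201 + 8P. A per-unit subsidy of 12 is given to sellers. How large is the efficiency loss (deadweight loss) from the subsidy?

Pre-subsidy: 360 - 5P = -201 + 8P gives P* = 561/13, Q* = 1875/13.
With the subsidy, sellers receive Ps = Pb + 12 for each unit, where Pb is the price buyers pay.
Supply in terms of Pb becomes Qs = -201 + 8(Pb + 12) = -105 + 8Pb. Setting this equal to demand: 360 - 5Pb = -105 + 8Pb, so Pb = 465/13.
Sellers receive Ps = 465/13 + 12 = 621/13; Q' = 360 − 5·(465/13) = 2355/13.
The subsidy expands output by 2355/13 − 1875/13 = 480/13 past the efficient level; on those units the gap between marginal cost and willingness to pay runs from 0 up to 12.
DWL = ½ × 12 × 480/13 = 2880/13.

Deadweight loss = 2880/13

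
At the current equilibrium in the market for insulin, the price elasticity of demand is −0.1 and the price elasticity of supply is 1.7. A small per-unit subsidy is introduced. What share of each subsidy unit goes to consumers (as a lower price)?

Consumer share = 17/18

For a small subsidy around the equilibrium, the benefit split depends on the relative slopes, which at a point are proportional to the elasticities.
Buyer share = εs/(εs + |εd|) = 1.7/(1.7 + 0.1) = 17/18; seller share = |εd|/(εs + |εd|) = 1/18.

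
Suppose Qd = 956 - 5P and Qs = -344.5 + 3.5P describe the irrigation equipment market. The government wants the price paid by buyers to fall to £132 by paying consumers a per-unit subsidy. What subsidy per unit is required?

At a buyer price of 132, quantity demanded is 956 − 5·132 = 296.
Sellers supply 296 only when they receive Ps with -344.5 + 3.5·Ps = 296, i.e. Ps = 183.
s = Ps − Pb = 183 − 132 = 51.

Required subsidy s = £51 per unit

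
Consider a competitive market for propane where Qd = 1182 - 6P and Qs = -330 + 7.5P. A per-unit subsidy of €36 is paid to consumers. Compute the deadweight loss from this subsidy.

Pre-subsidy: 1182 - 6P = -330 + 7.5P gives P* = 112, Q* = 510.
With the rebate, buyers effectively pay Pb = Ps − 36, where Ps is the price sellers receive.
Demand in terms of Ps becomes Qd = 1182 − 6(Ps − 36) = 1398 - 6Ps. Setting this equal to supply: 1398 - 6Ps = -330 + 7.5Ps, so Ps = 128.
Buyers pay Pb = 128 − 36 = 92; Q' = -330 + 7.5·128 = 630.
The subsidy expands output by 630 − 510 = 120 past the efficient level; on those units the gap between marginal cost and willingness to pay runs from 0 up to 36.
DWL = ½ × 36 × 120 = 2160.

Deadweight loss = €2160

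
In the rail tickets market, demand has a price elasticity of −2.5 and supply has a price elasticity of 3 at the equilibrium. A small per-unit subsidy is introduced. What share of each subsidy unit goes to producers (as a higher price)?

Producer share = 5/11

For a small subsidy around the equilibrium, the benefit split depends on the relative slopes, which at a point are proportional to the elasticities.
Buyer share = εs/(εs + |εd|) = 3/(3 + 2.5) = 6/11; seller share = |εd|/(εs + |εd|) = 5/11.
So producers capture 5/11 of the subsidy.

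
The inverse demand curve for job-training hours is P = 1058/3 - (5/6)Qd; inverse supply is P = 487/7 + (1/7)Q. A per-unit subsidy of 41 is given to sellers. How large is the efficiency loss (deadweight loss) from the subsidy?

Pre-subsidy: 1058/3 - (5/6)Q = 487/7 + (1/7)Q gives Q* = 290 and P* = 111.
With the subsidy, sellers receive Ps = Pb + 41 for each unit, where Pb is the price buyers pay.
On the curves, Pb = 1058/3 - (5/6)Q and Ps = 487/7 + (1/7)Q; the wedge Ps − Pb = 41 gives 487/7 + (1/7)Q − (1058/3 - (5/6)Q) = 41, so Q' = 332.
Then Pb = 1058/3 − (5/6)·332 = 76 and Ps = 487/7 + (1/7)·332 = 117.
The subsidy expands output by 332 − 290 = 42 past the efficient level; on those units the gap between marginal cost and willingness to pay runs from 0 up to 41.
DWL = ½ × 41 × 42 = 861.

Deadweight loss = 861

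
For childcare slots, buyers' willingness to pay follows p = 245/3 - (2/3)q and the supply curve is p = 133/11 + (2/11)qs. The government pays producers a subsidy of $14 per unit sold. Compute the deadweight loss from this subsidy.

Deadweight loss = $115.5

Pre-subsidy: 245/3 - (2/3)q = 133/11 + (2/11)q gives q* = 82 and p* = 27.
With the subsidy, sellers receive ps = pb + 14 for each unit, where pb is the price buyers pay.
On the curves, pb = 245/3 - (2/3)q and ps = 133/11 + (2/11)q; the wedge ps − pb = 14 gives 133/11 + (2/11)q − (245/3 - (2/3)q) = 14, so q' = 98.5.
Then pb = 245/3 − (2/3)·98.5 = 16 and ps = 133/11 + (2/11)·98.5 = 30.
The subsidy expands output by 98.5 − 82 = 16.5 past the efficient level; on those units the gap between marginal cost and willingness to pay runs from 0 up to 14.
DWL = ½ × 14 × 16.5 = 115.5.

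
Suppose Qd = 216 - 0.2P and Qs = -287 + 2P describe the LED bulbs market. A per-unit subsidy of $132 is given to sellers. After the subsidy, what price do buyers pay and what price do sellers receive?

Pre-subsidy: 216 - 0.2P = -287 + 2P gives P* = 2515/11, Q* = 1873/11.
With the subsidy, sellers receive Ps = Pb + 132 for each unit, where Pb is the price buyers pay.
Supply in terms of Pb becomes Qs = -287 + 2(Pb + 132) = -23 + 2Pb. Setting this equal to demand: 216 - 0.2Pb = -23 + 2Pb, so Pb = 1195/11.
Sellers receive Ps = 1195/11 + 132 = 2647/11; Q' = 216 − 0.2·(1195/11) = 2137/11.

Buyers pay 1195/11; sellers receive 2647/11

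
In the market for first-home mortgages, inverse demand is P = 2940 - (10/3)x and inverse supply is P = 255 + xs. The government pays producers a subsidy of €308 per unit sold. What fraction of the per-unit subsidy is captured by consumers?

Pre-subsidy: 2940 - (10/3)x = 255 + x gives x* = 8055/13 and P* = 11370/13.
With the subsidy, sellers receive Ps = Pb + 308 for each unit, where Pb is the price buyers pay.
On the curves, Pb = 2940 - (10/3)x and Ps = 255 + x; the wedge Ps − Pb = 308 gives 255 + x − (2940 - (10/3)x) = 308, so x' = 8979/13.
Then Pb = 2940 − (10/3)·(8979/13) = 8290/13 and Ps = 255 + 1·(8979/13) = 12294/13.
Buyers' price falls by P* − Pb = 11370/13 − 8290/13 = 3080/13; sellers' price rises by Ps − P* = 12294/13 − 11370/13 = 924/13.
So consumers capture (3080/13)/308 = 10/13 of each unit of subsidy.

Consumer share = 10/13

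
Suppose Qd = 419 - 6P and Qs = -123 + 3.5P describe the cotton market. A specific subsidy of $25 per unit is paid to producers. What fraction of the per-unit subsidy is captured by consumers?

Consumer share = 7/19

Pre-subsidy: 419 - 6P = -123 + 3.5P gives P* = 1084/19, Q* = 1457/19.
With the subsidy, sellers receive Ps = Pb + 25 for each unit, where Pb is the price buyers pay.
Supply in terms of Pb becomes Qs = -123 + 3.5(Pb + 25) = -35.5 + 3.5Pb. Setting this equal to demand: 419 - 6Pb = -35.5 + 3.5Pb, so Pb = 909/19.
Sellers receive Ps = 909/19 + 25 = 1384/19; Q' = 419 − 6·(909/19) = 2507/19.
Buyers' price falls by P* − Pb = 1084/19 − 909/19 = 175/19; sellers' price rises by Ps − P* = 1384/19 − 1084/19 = 300/19.
So consumers capture (175/19)/25 = 7/19 of each unit of subsidy.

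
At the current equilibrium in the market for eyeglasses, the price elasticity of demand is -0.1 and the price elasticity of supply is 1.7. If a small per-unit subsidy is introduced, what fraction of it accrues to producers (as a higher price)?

Producer share = 1/18

For a small subsidy around the equilibrium, the benefit split depends on the relative slopes, which at a point are proportional to the elasticities.
Buyer share = εs/(εs + |εd|) = 1.7/(1.7 + 0.1) = 17/18; seller share = |εd|/(εs + |εd|) = 1/18.
So producers capture 1/18 of the subsidy.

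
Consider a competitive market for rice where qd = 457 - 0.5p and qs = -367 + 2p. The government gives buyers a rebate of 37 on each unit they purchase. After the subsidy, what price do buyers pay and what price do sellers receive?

Buyers pay 300; sellers receive 337

Pre-subsidy: 457 - 0.5p = -367 + 2p gives p* = 329.6, q* = 292.2.
With the rebate, buyers effectively pay pb = ps − 37, where ps is the price sellers receive.
Demand in terms of ps becomes qd = 457 − 0.5(ps − 37) = 475.5 - 0.5ps. Setting this equal to supply: 475.5 - 0.5ps = -367 + 2ps, so ps = 337.
Buyers pay pb = 337 − 37 = 300; q' = -367 + 2·337 = 307.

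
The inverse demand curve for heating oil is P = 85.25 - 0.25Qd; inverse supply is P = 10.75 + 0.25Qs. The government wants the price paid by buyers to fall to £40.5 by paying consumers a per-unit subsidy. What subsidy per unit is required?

At a buyer price of 40.5, quantity demanded is 341 − 4·40.5 = 179.
Sellers supply 179 only when they receive Ps = 10.75 + 0.25·179 = 55.5.
s = Ps − Pb = 55.5 − 40.5 = 15.

Required subsidy s = £15 per unit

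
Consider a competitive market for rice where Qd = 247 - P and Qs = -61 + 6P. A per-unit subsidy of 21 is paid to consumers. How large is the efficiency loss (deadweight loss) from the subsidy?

Deadweight loss = 189

Pre-subsidy: 247 - P = -61 + 6P gives P* = 44, Q* = 203.
With the rebate, buyers effectively pay Pb = Ps − 21, where Ps is the price sellers receive.
Demand in terms of Ps becomes Qd = 247 − 1(Ps − 21) = 268 - Ps. Setting this equal to supply: 268 - Ps = -61 + 6Ps, so Ps = 47.
Buyers pay Pb = 47 − 21 = 26; Q' = -61 + 6·47 = 221.
The subsidy expands output by 221 − 203 = 18 past the efficient level; on those units the gap between marginal cost and willingness to pay runs from 0 up to 21.
DWL = ½ × 21 × 18 = 189.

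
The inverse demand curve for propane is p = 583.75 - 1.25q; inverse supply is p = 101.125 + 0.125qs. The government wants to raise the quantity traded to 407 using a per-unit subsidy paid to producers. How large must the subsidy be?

Required subsidy s = 77 per unit

At q = 407, from the demand curve buyers pay pb = 583.75 − 1.25·407 = 75; from the supply curve sellers need ps = 101.125 + 0.125·407 = 152.
The subsidy must fill the gap: s = ps − pb = 152 − 75 = 77.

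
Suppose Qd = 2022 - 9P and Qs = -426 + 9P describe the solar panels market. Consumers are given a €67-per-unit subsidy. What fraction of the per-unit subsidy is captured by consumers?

Pre-subsidy: 2022 - 9P = -426 + 9P gives P* = 136, Q* = 798.
With the rebate, buyers effectively pay Pb = Ps − 67, where Ps is the price sellers receive.
Demand in terms of Ps becomes Qd = 2022 − 9(Ps − 67) = 2625 - 9Ps. Setting this equal to supply: 2625 - 9Ps = -426 + 9Ps, so Ps = 169.5.
Buyers pay Pb = 169.5 − 67 = 102.5; Q' = -426 + 9·169.5 = 1099.5.
Buyers' price falls by P* − Pb = 136 − 102.5 = 33.5; sellers' price rises by Ps − P* = 169.5 − 136 = 33.5.
So consumers capture 33.5/67 = 0.5 of each unit of subsidy.

Consumer share = 0.5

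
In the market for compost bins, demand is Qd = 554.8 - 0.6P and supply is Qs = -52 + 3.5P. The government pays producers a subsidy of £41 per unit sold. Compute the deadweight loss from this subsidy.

Deadweight loss = £430.5

Pre-subsidy: 554.8 - 0.6P = -52 + 3.5P gives P* = 148, Q* = 466.
With the subsidy, sellers receive Ps = Pb + 41 for each unit, where Pb is the price buyers pay.
Supply in terms of Pb becomes Qs = -52 + 3.5(Pb + 41) = 91.5 + 3.5Pb. Setting this equal to demand: 554.8 - 0.6Pb = 91.5 + 3.5Pb, so Pb = 113.
Sellers receive Ps = 113 + 41 = 154; Q' = 554.8 − 0.6·113 = 487.
The subsidy expands output by 487 − 466 = 21 past the efficient level; on those units the gap between marginal cost and willingness to pay runs from 0 up to 41.
DWL = ½ × 41 × 21 = 430.5.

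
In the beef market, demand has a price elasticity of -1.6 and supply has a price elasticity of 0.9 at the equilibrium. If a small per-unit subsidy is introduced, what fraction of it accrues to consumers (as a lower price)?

For a small subsidy around the equilibrium, the benefit split depends on the relative slopes, which at a point are proportional to the elasticities.
Buyer share = εs/(εs + |εd|) = 0.9/(0.9 + 1.6) = 0.36; seller share = |εd|/(εs + |εd|) = 0.64.

Consumer share = 0.36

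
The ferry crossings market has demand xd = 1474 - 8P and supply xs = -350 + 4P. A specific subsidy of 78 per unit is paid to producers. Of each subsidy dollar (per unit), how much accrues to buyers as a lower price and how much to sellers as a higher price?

Buyers gain 26 per unit; sellers gain 52 per unit

Pre-subsidy: 1474 - 8P = -350 + 4P gives P* = 152, x* = 258.
With the subsidy, sellers receive Ps = Pb + 78 for each unit, where Pb is the price buyers pay.
Supply in terms of Pb becomes xs = -350 + 4(Pb + 78) = -38 + 4Pb. Setting this equal to demand: 1474 - 8Pb = -38 + 4Pb, so Pb = 126.
Sellers receive Ps = 126 + 78 = 204; x' = 1474 − 8·126 = 466.
Buyers' price falls by P* − Pb = 152 − 126 = 26; sellers' price rises by Ps − P* = 204 − 152 = 52.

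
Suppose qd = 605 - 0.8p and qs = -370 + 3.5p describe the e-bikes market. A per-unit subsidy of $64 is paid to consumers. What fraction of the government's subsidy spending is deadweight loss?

Pre-subsidy: 605 - 0.8p = -370 + 3.5p gives p* = 9750/43, q* = 18215/43.
With the rebate, buyers effectively pay pb = ps − 64, where ps is the price sellers receive.
Demand in terms of ps becomes qd = 605 − 0.8(ps − 64) = 656.2 - 0.8ps. Setting this equal to supply: 656.2 - 0.8ps = -370 + 3.5ps, so ps = 10262/43.
Buyers pay pb = 10262/43 − 64 = 7510/43; q' = -370 + 3.5·(10262/43) = 20007/43.
ΔCS = ½(18215/43 + 20007/43)(9750/43 − 7510/43) = 42808640/1849; ΔPS = ½(18215/43 + 20007/43)(10262/43 − 9750/43) = 9784832/1849.
Government spending = 64 × 20007/43 = 1280448/43.
DWL = ½ × 64 × (20007/43 − 18215/43) = 57344/43; fraction = (57344/43) / (1280448/43) = 896/20007.

DWL / government spending = 896/20007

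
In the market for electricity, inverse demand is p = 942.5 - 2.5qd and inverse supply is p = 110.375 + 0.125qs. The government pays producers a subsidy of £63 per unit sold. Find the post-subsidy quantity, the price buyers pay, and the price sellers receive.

Pre-subsidy: 942.5 - 2.5q = 110.375 + 0.125q gives q* = 317 and p* = 150.
With the subsidy, sellers receive ps = pb + 63 for each unit, where pb is the price buyers pay.
On the curves, pb = 942.5 - 2.5q and ps = 110.375 + 0.125q; the wedge ps − pb = 63 gives 110.375 + 0.125q − (942.5 - 2.5q) = 63, so q' = 341.
Then pb = 942.5 − 2.5·341 = 90 and ps = 110.375 + 0.125·341 = 153.

q' = 341; buyers pay £90; sellers receive £153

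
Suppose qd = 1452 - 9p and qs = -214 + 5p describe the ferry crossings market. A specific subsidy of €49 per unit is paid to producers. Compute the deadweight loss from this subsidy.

Deadweight loss = €3858.75

Pre-subsidy: 1452 - 9p = -214 + 5p gives p* = 119, q* = 381.
With the subsidy, sellers receive ps = pb + 49 for each unit, where pb is the price buyers pay.
Supply in terms of pb becomes qs = -214 + 5(pb + 49) = 31 + 5pb. Setting this equal to demand: 1452 - 9pb = 31 + 5pb, so pb = 101.5.
Sellers receive ps = 101.5 + 49 = 150.5; q' = 1452 − 9·101.5 = 538.5.
The subsidy expands output by 538.5 − 381 = 157.5 past the efficient level; on those units the gap between marginal cost and willingness to pay runs from 0 up to 49.
DWL = ½ × 49 × 157.5 = 3858.75.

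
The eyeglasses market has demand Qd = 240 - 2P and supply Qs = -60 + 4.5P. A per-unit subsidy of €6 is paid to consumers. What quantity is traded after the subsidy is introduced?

Q' = 156

Pre-subsidy: 240 - 2P = -60 + 4.5P gives P* = 600/13, Q* = 1920/13.
With the rebate, buyers effectively pay Pb = Ps − 6, where Ps is the price sellers receive.
Demand in terms of Ps becomes Qd = 240 − 2(Ps − 6) = 252 - 2Ps. Setting this equal to supply: 252 - 2Ps = -60 + 4.5Ps, so Ps = 48.
Buyers pay Pb = 48 − 6 = 42; Q' = -60 + 4.5·48 = 156.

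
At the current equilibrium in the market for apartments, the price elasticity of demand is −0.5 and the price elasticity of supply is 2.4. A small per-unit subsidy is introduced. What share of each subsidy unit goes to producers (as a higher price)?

For a small subsidy around the equilibrium, the benefit split depends on the relative slopes, which at a point are proportional to the elasticities.
Buyer share = εs/(εs + |εd|) = 2.4/(2.4 + 0.5) = 24/29; seller share = |εd|/(εs + |εd|) = 5/29.
So producers capture 5/29 of the subsidy.

Producer share = 5/29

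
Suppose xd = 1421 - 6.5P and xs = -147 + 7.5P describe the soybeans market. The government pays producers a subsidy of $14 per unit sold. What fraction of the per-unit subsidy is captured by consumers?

Consumer share = 15/28

Pre-subsidy: 1421 - 6.5P = -147 + 7.5P gives P* = 112, x* = 693.
With the subsidy, sellers receive Ps = Pb + 14 for each unit, where Pb is the price buyers pay.
Supply in terms of Pb becomes xs = -147 + 7.5(Pb + 14) = -42 + 7.5Pb. Setting this equal to demand: 1421 - 6.5Pb = -42 + 7.5Pb, so Pb = 104.5.
Sellers receive Ps = 104.5 + 14 = 118.5; x' = 1421 − 6.5·104.5 = 741.75.
Buyers' price falls by P* − Pb = 112 − 104.5 = 7.5; sellers' price rises by Ps − P* = 118.5 − 112 = 6.5.
So consumers capture 7.5/14 = 15/28 of each unit of subsidy.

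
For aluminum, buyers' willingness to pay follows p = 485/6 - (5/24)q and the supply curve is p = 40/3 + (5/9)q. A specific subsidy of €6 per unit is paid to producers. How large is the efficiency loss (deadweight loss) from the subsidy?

Deadweight loss = 1296/55

Pre-subsidy: 485/6 - (5/24)q = 40/3 + (5/9)q gives q* = 972/11 and p* = 2060/33.
With the subsidy, sellers receive ps = pb + 6 for each unit, where pb is the price buyers pay.
On the curves, pb = 485/6 - (5/24)q and ps = 40/3 + (5/9)q; the wedge ps − pb = 6 gives 40/3 + (5/9)q − (485/6 - (5/24)q) = 6, so q' = 5292/55.
Then pb = 485/6 − (5/24)·(5292/55) = 2006/33 and ps = 40/3 + (5/9)·(5292/55) = 2204/33.
The subsidy expands output by 5292/55 − 972/11 = 432/55 past the efficient level; on those units the gap between marginal cost and willingness to pay runs from 0 up to 6.
DWL = ½ × 6 × 432/55 = 1296/55.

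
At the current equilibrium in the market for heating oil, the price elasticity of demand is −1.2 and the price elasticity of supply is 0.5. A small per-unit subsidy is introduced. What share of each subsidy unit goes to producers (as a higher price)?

For a small subsidy around the equilibrium, the benefit split depends on the relative slopes, which at a point are proportional to the elasticities.
Buyer share = εs/(εs + |εd|) = 0.5/(0.5 + 1.2) = 5/17; seller share = |εd|/(εs + |εd|) = 12/17.
So producers capture 12/17 of the subsidy.

Producer share = 12/17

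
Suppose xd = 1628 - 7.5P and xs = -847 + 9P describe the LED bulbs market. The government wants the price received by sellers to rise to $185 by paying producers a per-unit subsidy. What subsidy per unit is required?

At a seller price of 185, quantity supplied is -847 + 9·185 = 818.
Buyers absorb 818 only when they pay Pb with 1628 − 7.5·Pb = 818, i.e. Pb = 108.
s = Ps − Pb = 185 − 108 = 77.

Required subsidy s = $77 per unit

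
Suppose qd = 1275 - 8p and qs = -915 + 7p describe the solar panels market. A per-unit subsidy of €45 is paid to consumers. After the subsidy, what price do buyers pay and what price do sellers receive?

Pre-subsidy: 1275 - 8p = -915 + 7p gives p* = 146, q* = 107.
With the rebate, buyers effectively pay pb = ps − 45, where ps is the price sellers receive.
Demand in terms of ps becomes qd = 1275 − 8(ps − 45) = 1635 - 8ps. Setting this equal to supply: 1635 - 8ps = -915 + 7ps, so ps = 170.
Buyers pay pb = 170 − 45 = 125; q' = -915 + 7·170 = 275.

Buyers pay €125; sellers receive €170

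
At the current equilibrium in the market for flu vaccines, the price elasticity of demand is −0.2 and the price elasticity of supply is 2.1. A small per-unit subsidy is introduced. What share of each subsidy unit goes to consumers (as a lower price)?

For a small subsidy around the equilibrium, the benefit split depends on the relative slopes, which at a point are proportional to the elasticities.
Buyer share = εs/(εs + |εd|) = 2.1/(2.1 + 0.2) = 21/23; seller share = |εd|/(εs + |εd|) = 2/23.

Consumer share = 21/23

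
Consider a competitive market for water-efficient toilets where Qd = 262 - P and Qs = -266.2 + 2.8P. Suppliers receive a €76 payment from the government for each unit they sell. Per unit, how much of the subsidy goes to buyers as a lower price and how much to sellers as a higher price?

Pre-subsidy: 262 - P = -266.2 + 2.8P gives P* = 139, Q* = 123.
With the subsidy, sellers receive Ps = Pb + 76 for each unit, where Pb is the price buyers pay.
Supply in terms of Pb becomes Qs = -266.2 + 2.8(Pb + 76) = -53.4 + 2.8Pb. Setting this equal to demand: 262 - Pb = -53.4 + 2.8Pb, so Pb = 83.
Sellers receive Ps = 83 + 76 = 159; Q' = 262 − 1·83 = 179.
Buyers' price falls by P* − Pb = 139 − 83 = 56; sellers' price rises by Ps − P* = 159 − 139 = 20.

Buyers gain €56 per unit; sellers gain €20 per unit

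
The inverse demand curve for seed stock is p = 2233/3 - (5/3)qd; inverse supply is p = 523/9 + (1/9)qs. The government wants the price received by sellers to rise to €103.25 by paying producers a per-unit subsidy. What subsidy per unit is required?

At a seller price of 103.25, quantity supplied is -523 + 9·103.25 = 406.25.
Buyers absorb 406.25 only when they pay pb = 2233/3 − (5/3)·406.25 = 67.25.
s = ps − pb = 103.25 − 67.25 = 36.

Required subsidy s = €36 per unit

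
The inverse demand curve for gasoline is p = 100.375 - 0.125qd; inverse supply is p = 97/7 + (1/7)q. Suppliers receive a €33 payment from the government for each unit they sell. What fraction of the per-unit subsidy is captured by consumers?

Pre-subsidy: 100.375 - 0.125q = 97/7 + (1/7)q gives q* = 323 and p* = 60.
With the subsidy, sellers receive ps = pb + 33 for each unit, where pb is the price buyers pay.
On the curves, pb = 100.375 - 0.125q and ps = 97/7 + (1/7)q; the wedge ps − pb = 33 gives 97/7 + (1/7)q − (100.375 - 0.125q) = 33, so q' = 446.2.
Then pb = 100.375 − 0.125·446.2 = 44.6 and ps = 97/7 + (1/7)·446.2 = 77.6.
Buyers' price falls by p* − pb = 60 − 44.6 = 15.4; sellers' price rises by ps − p* = 77.6 − 60 = 17.6.
So consumers capture 15.4/33 = 7/15 of each unit of subsidy.

Consumer share = 7/15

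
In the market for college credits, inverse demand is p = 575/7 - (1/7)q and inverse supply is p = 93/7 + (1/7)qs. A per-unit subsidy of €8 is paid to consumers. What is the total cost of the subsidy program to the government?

Government cost = €2152

Pre-subsidy: 575/7 - (1/7)q = 93/7 + (1/7)q gives q* = 241 and p* = 334/7.
With the rebate, buyers effectively pay pb = ps − 8, where ps is the price sellers receive.
On the curves, pb = 575/7 - (1/7)q and ps = 93/7 + (1/7)q; the wedge ps − pb = 8 gives 93/7 + (1/7)q − (575/7 - (1/7)q) = 8, so q' = 269.
Then pb = 575/7 − (1/7)·269 = 306/7 and ps = 93/7 + (1/7)·269 = 362/7.
Government outlay = subsidy × quantity = 8 × 269 = 2152.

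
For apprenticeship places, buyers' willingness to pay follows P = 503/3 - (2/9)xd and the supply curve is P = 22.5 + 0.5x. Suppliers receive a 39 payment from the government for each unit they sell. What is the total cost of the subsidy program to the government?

Pre-subsidy: 503/3 - (2/9)x = 22.5 + 0.5x gives x* = 201 and P* = 123.
With the subsidy, sellers receive Ps = Pb + 39 for each unit, where Pb is the price buyers pay.
On the curves, Pb = 503/3 - (2/9)x and Ps = 22.5 + 0.5x; the wedge Ps − Pb = 39 gives 22.5 + 0.5x − (503/3 - (2/9)x) = 39, so x' = 255.
Then Pb = 503/3 − (2/9)·255 = 111 and Ps = 22.5 + 0.5·255 = 150.
Government outlay = subsidy × quantity = 39 × 255 = 9945.

Government cost = 9945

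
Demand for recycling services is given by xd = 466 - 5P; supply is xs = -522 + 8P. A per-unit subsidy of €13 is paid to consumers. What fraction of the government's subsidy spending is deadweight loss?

DWL / government spending = 10/63

Pre-subsidy: 466 - 5P = -522 + 8P gives P* = 76, x* = 86.
With the rebate, buyers effectively pay Pb = Ps − 13, where Ps is the price sellers receive.
Demand in terms of Ps becomes xd = 466 − 5(Ps − 13) = 531 - 5Ps. Setting this equal to supply: 531 - 5Ps = -522 + 8Ps, so Ps = 81.
Buyers pay Pb = 81 − 13 = 68; x' = -522 + 8·81 = 126.
ΔCS = ½(86 + 126)(76 − 68) = 848; ΔPS = ½(86 + 126)(81 − 76) = 530.
Government spending = 13 × 126 = 1638.
DWL = ½ × 13 × (126 − 86) = 260; fraction = 260 / 1638 = 10/63.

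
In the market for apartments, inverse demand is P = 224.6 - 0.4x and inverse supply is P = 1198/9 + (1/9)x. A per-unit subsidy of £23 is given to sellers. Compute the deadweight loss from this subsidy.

Deadweight loss = £517.5

Pre-subsidy: 224.6 - 0.4x = 1198/9 + (1/9)x gives x* = 179 and P* = 153.
With the subsidy, sellers receive Ps = Pb + 23 for each unit, where Pb is the price buyers pay.
On the curves, Pb = 224.6 - 0.4x and Ps = 1198/9 + (1/9)x; the wedge Ps − Pb = 23 gives 1198/9 + (1/9)x − (224.6 - 0.4x) = 23, so x' = 224.
Then Pb = 224.6 − 0.4·224 = 135 and Ps = 1198/9 + (1/9)·224 = 158.
The subsidy expands output by 224 − 179 = 45 past the efficient level; on those units the gap between marginal cost and willingness to pay runs from 0 up to 23.
DWL = ½ × 23 × 45 = 517.5.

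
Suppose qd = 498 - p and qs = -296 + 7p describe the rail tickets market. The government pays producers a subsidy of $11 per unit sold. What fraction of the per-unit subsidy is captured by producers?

Producer share = 0.125

Pre-subsidy: 498 - p = -296 + 7p gives p* = 99.25, q* = 398.75.
With the subsidy, sellers receive ps = pb + 11 for each unit, where pb is the price buyers pay.
Supply in terms of pb becomes qs = -296 + 7(pb + 11) = -219 + 7pb. Setting this equal to demand: 498 - pb = -219 + 7pb, so pb = 89.625.
Sellers receive ps = 89.625 + 11 = 100.625; q' = 498 − 1·89.625 = 408.375.
Buyers' price falls by p* − pb = 99.25 − 89.625 = 9.625; sellers' price rises by ps − p* = 100.625 − 99.25 = 1.375.
So producers capture 1.375/11 = 0.125 of each unit of subsidy.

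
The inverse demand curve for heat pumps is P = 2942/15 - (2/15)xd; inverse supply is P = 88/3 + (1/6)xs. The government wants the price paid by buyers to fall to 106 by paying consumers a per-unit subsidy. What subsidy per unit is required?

Required subsidy s = 36 per unit

At a buyer price of 106, quantity demanded is 1471 − 7.5·106 = 676.
Sellers supply 676 only when they receive Ps = 88/3 + (1/6)·676 = 142.
s = Ps − Pb = 142 − 106 = 36.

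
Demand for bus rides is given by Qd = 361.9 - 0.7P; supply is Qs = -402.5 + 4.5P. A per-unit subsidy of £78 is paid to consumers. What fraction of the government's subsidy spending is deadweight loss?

DWL / government spending = 27/350

Pre-subsidy: 361.9 - 0.7P = -402.5 + 4.5P gives P* = 147, Q* = 259.
With the rebate, buyers effectively pay Pb = Ps − 78, where Ps is the price sellers receive.
Demand in terms of Ps becomes Qd = 361.9 − 0.7(Ps − 78) = 416.5 - 0.7Ps. Setting this equal to supply: 416.5 - 0.7Ps = -402.5 + 4.5Ps, so Ps = 157.5.
Buyers pay Pb = 157.5 − 78 = 79.5; Q' = -402.5 + 4.5·157.5 = 306.25.
ΔCS = ½(259 + 306.25)(147 − 79.5) = 19077.1875; ΔPS = ½(259 + 306.25)(157.5 − 147) = 2967.5625.
Government spending = 78 × 306.25 = 23887.5.
DWL = ½ × 78 × (306.25 − 259) = 1842.75; fraction = 1842.75 / 23887.5 = 27/350.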